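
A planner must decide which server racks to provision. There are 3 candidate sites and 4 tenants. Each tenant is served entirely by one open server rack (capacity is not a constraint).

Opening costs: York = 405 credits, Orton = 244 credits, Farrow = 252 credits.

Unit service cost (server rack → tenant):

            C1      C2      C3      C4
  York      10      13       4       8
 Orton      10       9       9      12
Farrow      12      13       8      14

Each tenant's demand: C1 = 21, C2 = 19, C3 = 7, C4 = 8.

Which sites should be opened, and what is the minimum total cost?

Open Orton only; minimum total cost 784.

For any fixed open set, each tenant goes to its cheapest open site; total = fixed + service.
{Orton}: C1→Orton 10·21=210, C2→Orton 9·19=171, C3→Orton 9·7=63, C4→Orton 12·8=96. Service 540; fixed 244; total 784.
{Farrow}: service 667 + fixed 252 = 919
{York}: service 549 + fixed 405 = 954
{York, Orton, Farrow}: service 473 + fixed 901 = 1374
No other subset beats 784.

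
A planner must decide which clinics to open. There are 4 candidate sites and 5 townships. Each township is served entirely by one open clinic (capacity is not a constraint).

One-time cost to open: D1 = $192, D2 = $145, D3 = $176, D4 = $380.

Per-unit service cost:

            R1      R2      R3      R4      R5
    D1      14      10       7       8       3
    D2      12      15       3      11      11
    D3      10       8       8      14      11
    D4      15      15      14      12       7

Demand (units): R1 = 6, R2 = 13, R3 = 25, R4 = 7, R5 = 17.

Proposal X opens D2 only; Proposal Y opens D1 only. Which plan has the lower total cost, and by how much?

Proposal X: {D2}: R1→D2 12·6=72, R2→D2 15·13=195, R3→D2 3·25=75, R4→D2 11·7=77, R5→D2 11·17=187. Service 606; fixed 145; total 751.
Proposal Y: {D1}: R1→D1 14·6=84, R2→D1 10·13=130, R3→D1 7·25=175, R4→D1 8·7=56, R5→D1 3·17=51. Service 496; fixed 192; total 688.
Difference: |751 − 688| = 63.

Proposal Y is cheaper by 63.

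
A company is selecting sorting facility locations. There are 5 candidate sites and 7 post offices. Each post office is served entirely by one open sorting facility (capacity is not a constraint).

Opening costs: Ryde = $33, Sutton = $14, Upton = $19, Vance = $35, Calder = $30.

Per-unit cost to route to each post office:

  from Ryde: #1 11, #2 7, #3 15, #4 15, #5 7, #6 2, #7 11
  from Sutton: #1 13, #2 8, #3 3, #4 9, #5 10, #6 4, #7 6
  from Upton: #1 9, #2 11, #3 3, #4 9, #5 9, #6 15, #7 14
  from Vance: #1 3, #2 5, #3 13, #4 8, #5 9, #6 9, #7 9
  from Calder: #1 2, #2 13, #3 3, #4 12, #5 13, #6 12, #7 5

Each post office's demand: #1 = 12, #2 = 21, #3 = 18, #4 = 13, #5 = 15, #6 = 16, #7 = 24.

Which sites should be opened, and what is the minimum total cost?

Open Ryde, Vance and Calder; minimum total cost 642.

For any fixed open set, each post office goes to its cheapest open site; total = fixed + service.
{Ryde, Vance, Calder}: #1→Calder 2·12=24, #2→Vance 5·21=105, #3→Calder 3·18=54, #4→Vance 8·13=104, #5→Ryde 7·15=105, #6→Ryde 2·16=32, #7→Calder 5·24=120. Service 544; fixed 98; total 642.
{Ryde, Sutton, Vance, Calder}: service 544 + fixed 112 = 656
{Ryde, Upton, Vance, Calder}: #1→Calder 2·12=24, #2→Vance 5·21=105, #3→Upton 3·18=54, #4→Vance 8·13=104, #5→Ryde 7·15=105, #6→Ryde 2·16=32, #7→Calder 5·24=120. Service 544; fixed 117; total 661.
{Ryde, Sutton, Upton, Vance, Calder}: service 544 + fixed 131 = 675
No other subset beats 642.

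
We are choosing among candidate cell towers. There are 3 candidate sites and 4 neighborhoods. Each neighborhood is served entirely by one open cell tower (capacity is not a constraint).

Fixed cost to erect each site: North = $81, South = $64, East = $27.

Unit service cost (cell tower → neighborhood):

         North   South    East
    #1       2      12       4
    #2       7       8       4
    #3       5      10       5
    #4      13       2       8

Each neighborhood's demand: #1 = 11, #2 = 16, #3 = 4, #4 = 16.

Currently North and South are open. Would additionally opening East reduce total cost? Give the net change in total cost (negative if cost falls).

Yes — net change −21 (cost falls by 21).

Current service cost with {North, South}: 186.
Adding East: each neighborhood re-picks its cheapest; new service cost 138, saving 48.
Extra fixed cost: 27. Net change = 27 − 48 = -21.
(Totals: 331 → 310.)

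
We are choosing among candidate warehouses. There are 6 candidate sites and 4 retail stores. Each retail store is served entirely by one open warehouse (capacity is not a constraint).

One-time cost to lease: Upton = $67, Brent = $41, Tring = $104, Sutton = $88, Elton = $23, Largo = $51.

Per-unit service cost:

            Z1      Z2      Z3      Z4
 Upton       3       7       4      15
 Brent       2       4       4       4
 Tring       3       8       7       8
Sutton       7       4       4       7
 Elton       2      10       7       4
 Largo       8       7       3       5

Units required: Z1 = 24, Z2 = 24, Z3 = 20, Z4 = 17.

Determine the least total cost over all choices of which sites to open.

For any fixed open set, each retail store goes to its cheapest open site; total = fixed + service.
{Brent}: Z1→Brent 2·24=48, Z2→Brent 4·24=96, Z3→Brent 4·20=80, Z4→Brent 4·17=68. Service 292; fixed 41; total 333.
{Brent, Elton}: service 292 + fixed 64 = 356
{Brent, Largo}: service 272 + fixed 92 = 364
{Upton, Brent, Tring, Sutton, Elton, Largo}: service 272 + fixed 374 = 646
No other subset beats 333.

Minimum total cost: 333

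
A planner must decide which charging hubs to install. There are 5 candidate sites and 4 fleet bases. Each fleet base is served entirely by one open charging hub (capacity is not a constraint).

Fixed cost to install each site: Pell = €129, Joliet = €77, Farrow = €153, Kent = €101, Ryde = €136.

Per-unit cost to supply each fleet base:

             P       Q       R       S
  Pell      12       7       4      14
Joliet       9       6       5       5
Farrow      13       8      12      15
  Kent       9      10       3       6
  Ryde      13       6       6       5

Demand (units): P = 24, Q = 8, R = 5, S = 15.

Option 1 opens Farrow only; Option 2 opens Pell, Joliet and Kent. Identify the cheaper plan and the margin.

Option 1: {Farrow}: P→Farrow 13·24=312, Q→Farrow 8·8=64, R→Farrow 12·5=60, S→Farrow 15·15=225. Service 661; fixed 153; total 814.
Option 2: {Pell, Joliet, Kent}: P→Joliet 9·24=216, Q→Joliet 6·8=48, R→Kent 3·5=15, S→Joliet 5·15=75. Service 354; fixed 307; total 661.
Difference: |814 − 661| = 153.

Option 2 is cheaper by 153.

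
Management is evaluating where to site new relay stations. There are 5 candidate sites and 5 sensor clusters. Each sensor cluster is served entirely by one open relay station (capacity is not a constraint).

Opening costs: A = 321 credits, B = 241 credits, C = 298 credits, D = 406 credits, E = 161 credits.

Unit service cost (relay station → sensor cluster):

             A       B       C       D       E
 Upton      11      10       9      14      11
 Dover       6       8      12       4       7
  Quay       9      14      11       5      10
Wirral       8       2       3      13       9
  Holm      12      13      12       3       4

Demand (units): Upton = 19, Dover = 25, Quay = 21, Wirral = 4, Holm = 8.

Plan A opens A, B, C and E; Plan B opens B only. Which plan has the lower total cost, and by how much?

Plan A: {A, B, C, E}: Upton→C 9·19=171, Dover→A 6·25=150, Quay→A 9·21=189, Wirral→B 2·4=8, Holm→E 4·8=32. Service 550; fixed 1021; total 1571.
Plan B: {B}: Upton→B 10·19=190, Dover→B 8·25=200, Quay→B 14·21=294, Wirral→B 2·4=8, Holm→B 13·8=104. Service 796; fixed 241; total 1037.
Difference: |1571 − 1037| = 534.

Plan B is cheaper by 534.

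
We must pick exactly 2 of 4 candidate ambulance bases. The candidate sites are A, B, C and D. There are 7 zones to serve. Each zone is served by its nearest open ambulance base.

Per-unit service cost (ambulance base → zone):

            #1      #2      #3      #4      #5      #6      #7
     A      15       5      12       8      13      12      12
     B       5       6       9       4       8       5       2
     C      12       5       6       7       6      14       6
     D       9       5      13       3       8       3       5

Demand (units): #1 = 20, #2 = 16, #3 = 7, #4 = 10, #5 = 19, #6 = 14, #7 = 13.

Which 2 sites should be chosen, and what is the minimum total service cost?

Choose B and C; total service cost 472.

With exactly 2 open, each zone uses its cheapest among the chosen.
{B, C}: #1→B 5·20=100, #2→C 5·16=80, #3→C 6·7=42, #4→B 4·10=40, #5→C 6·19=114, #6→B 5·14=70, #7→B 2·13=26. Service cost 472.
{B, D}: service cost 493
{A, B}: service cost 531
Among all 6 size-2 choices, {B, C} is lowest.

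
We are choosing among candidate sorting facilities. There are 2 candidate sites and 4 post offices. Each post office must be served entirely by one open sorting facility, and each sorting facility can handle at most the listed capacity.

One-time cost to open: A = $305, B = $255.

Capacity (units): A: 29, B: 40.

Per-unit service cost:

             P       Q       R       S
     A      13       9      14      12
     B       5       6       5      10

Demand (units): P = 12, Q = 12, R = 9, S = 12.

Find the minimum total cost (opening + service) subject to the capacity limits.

Open {A, B}: P→B 5·12=60, Q→B 6·12=72, R→B 5·9=45, S→A 12·12=144.
Loads: A carries 12/29, B carries 33/40. Service 321; fixed 560; total 881.
Next best feasible plan costs 893.

Minimum total cost: 881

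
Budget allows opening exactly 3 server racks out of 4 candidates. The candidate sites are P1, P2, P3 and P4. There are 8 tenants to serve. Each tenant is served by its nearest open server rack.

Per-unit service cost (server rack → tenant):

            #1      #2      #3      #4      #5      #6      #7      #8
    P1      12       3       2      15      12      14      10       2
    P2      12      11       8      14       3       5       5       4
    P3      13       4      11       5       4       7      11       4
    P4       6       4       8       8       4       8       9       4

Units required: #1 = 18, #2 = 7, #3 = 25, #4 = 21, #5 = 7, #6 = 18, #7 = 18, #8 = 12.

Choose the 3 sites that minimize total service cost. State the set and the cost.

With exactly 3 open, each tenant uses its cheapest among the chosen.
{P1, P2, P4}: #1→P4 6·18=108, #2→P1 3·7=21, #3→P1 2·25=50, #4→P4 8·21=168, #5→P2 3·7=21, #6→P2 5·18=90, #7→P2 5·18=90, #8→P1 2·12=24. Service cost 572.
{P1, P2, P3}: service cost 617
{P1, P3, P4}: service cost 624
Among all 4 size-3 choices, {P1, P2, P4} is lowest.

Choose P1, P2 and P4; total service cost 572.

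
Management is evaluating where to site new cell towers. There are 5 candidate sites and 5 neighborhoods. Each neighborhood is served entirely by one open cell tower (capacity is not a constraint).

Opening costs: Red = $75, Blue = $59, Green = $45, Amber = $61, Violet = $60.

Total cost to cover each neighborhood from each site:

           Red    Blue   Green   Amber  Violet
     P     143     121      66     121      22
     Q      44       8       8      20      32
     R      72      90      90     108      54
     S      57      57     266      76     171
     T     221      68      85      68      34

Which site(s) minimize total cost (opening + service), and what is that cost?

Open Blue and Violet; minimum total cost 294.

For any fixed open set, each neighborhood goes to its cheapest open site; total = fixed + service.
{Blue, Violet}: P→Violet 22, Q→Blue 8, R→Violet 54, S→Blue 57, T→Violet 34. Service 175; fixed 119; total 294.
{Amber, Violet}: service 206 + fixed 121 = 327
{Red, Violet}: service 199 + fixed 135 = 334
{Red, Blue, Green, Amber, Violet}: service 175 + fixed 300 = 475
No other subset beats 294.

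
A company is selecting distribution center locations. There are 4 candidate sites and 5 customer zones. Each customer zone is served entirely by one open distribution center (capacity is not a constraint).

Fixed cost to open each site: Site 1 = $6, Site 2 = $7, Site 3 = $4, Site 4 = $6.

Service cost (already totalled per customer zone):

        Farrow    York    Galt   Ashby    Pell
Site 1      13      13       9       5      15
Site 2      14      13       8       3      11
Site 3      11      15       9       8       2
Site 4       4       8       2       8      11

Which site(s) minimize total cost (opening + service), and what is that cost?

Open Site 3 and Site 4; minimum total cost 34.

For any fixed open set, each customer zone goes to its cheapest open site; total = fixed + service.
{Site 3, Site 4}: Farrow→Site 4 4, York→Site 4 8, Galt→Site 4 2, Ashby→Site 3 8, Pell→Site 3 2. Service 24; fixed 10; total 34.
{Site 2, Site 3, Site 4}: service 19 + fixed 17 = 36
{Site 1, Site 3, Site 4}: Farrow→Site 4 4, York→Site 4 8, Galt→Site 4 2, Ashby→Site 1 5, Pell→Site 3 2. Service 21; fixed 16; total 37.
{Site 1, Site 2, Site 3, Site 4}: service 19 + fixed 23 = 42
(All 15 nonempty subsets were checked; Site 3 and Site 4 is lowest.)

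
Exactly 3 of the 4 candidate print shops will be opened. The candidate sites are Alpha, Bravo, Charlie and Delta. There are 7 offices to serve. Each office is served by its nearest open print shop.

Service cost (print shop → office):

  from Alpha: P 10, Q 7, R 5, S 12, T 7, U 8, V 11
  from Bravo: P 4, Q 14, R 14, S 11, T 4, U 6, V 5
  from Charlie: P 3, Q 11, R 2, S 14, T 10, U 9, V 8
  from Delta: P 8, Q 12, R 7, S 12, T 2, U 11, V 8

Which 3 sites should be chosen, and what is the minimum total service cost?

With exactly 3 open, each office uses its cheapest among the chosen.
{Alpha, Bravo, Charlie}: P→Charlie 3, Q→Alpha 7, R→Charlie 2, S→Bravo 11, T→Bravo 4, U→Bravo 6, V→Bravo 5. Service cost 38.
{Alpha, Bravo, Delta}: service cost 40
{Bravo, Charlie, Delta}: service cost 40
Among all 4 size-3 choices, {Alpha, Bravo, Charlie} is lowest.

Choose Alpha, Bravo and Charlie; total service cost 38.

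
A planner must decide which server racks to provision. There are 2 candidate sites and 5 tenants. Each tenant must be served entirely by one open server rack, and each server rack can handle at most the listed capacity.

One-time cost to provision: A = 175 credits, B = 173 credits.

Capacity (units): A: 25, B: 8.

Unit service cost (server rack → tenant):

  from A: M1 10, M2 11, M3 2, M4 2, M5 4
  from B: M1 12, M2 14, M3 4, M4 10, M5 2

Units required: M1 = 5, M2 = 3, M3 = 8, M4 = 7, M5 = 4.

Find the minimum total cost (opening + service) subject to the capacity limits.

Open {A, B}: M1→A 10·5=50, M2→A 11·3=33, M3→A 2·8=16, M4→A 2·7=14, M5→B 2·4=8.
Loads: A carries 23/25, B carries 4/8. Service 121; fixed 348; total 469.
Next best feasible plan costs 478.

Minimum total cost: 469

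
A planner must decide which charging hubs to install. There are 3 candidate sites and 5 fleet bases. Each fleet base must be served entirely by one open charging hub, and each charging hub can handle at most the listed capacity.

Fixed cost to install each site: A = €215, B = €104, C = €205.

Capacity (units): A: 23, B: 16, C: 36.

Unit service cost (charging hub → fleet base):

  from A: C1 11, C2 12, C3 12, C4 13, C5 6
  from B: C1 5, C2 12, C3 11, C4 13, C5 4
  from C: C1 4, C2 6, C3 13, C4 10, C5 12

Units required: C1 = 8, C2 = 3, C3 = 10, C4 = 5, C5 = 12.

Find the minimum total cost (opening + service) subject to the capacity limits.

Minimum total cost: 587

Open {B, C}: C1→C 4·8=32, C2→C 6·3=18, C3→C 13·10=130, C4→C 10·5=50, C5→B 4·12=48.
Loads: B carries 12/16, C carries 26/36. Service 278; fixed 309; total 587.
Next best feasible plan costs 605.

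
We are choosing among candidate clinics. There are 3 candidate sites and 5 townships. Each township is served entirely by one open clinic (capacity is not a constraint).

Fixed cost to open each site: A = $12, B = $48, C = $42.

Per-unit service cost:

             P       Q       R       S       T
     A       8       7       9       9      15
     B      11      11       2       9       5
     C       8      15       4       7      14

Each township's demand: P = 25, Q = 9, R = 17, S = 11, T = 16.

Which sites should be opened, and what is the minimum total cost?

For any fixed open set, each township goes to its cheapest open site; total = fixed + service.
{A, B}: P→A 8·25=200, Q→A 7·9=63, R→B 2·17=34, S→A 9·11=99, T→B 5·16=80. Service 476; fixed 60; total 536.
{A, B, C}: P→A 8·25=200, Q→A 7·9=63, R→B 2·17=34, S→C 7·11=77, T→B 5·16=80. Service 454; fixed 102; total 556.
{B, C}: P→C 8·25=200, Q→B 11·9=99, R→B 2·17=34, S→C 7·11=77, T→B 5·16=80. Service 490; fixed 90; total 580.
{A}: service 755 + fixed 12 = 767
No other subset beats 536.

Open A and B; minimum total cost 536.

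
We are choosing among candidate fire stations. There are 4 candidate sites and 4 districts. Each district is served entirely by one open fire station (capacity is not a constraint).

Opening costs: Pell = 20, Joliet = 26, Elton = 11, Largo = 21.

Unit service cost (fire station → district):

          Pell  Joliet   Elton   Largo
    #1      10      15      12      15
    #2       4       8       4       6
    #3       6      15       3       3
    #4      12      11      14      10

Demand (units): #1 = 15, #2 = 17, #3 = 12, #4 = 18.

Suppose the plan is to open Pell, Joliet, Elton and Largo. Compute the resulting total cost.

Total cost: 512

Each district is assigned to its cheapest site among the open ones.
{Pell, Joliet, Elton, Largo}: #1→Pell 10·15=150, #2→Pell 4·17=68, #3→Elton 3·12=36, #4→Largo 10·18=180. Service 434; fixed 78; total 512.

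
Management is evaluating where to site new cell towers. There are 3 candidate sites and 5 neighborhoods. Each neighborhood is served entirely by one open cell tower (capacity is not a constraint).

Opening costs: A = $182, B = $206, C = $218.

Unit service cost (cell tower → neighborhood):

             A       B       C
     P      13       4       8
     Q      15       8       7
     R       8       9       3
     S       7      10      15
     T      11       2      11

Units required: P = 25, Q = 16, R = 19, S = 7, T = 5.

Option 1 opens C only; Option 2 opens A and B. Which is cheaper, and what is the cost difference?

Option 1: {C}: P→C 8·25=200, Q→C 7·16=112, R→C 3·19=57, S→C 15·7=105, T→C 11·5=55. Service 529; fixed 218; total 747.
Option 2: {A, B}: P→B 4·25=100, Q→B 8·16=128, R→A 8·19=152, S→A 7·7=49, T→B 2·5=10. Service 439; fixed 388; total 827.
Difference: |747 − 827| = 80.

Option 1 is cheaper by 80.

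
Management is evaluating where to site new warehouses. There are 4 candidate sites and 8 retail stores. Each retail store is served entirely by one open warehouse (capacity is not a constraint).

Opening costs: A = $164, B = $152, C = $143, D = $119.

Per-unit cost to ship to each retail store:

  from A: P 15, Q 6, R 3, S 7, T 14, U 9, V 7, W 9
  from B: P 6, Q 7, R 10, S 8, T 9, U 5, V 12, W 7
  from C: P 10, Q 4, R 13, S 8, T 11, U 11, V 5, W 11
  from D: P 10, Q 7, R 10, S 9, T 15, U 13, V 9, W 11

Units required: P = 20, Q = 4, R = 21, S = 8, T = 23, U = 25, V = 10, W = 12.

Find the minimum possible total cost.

Minimum total cost: 1065

For any fixed open set, each retail store goes to its cheapest open site; total = fixed + service.
{A, B}: P→B 6·20=120, Q→A 6·4=24, R→A 3·21=63, S→A 7·8=56, T→B 9·23=207, U→B 5·25=125, V→A 7·10=70, W→B 7·12=84. Service 749; fixed 316; total 1065.
{B}: service 958 + fixed 152 = 1110
{B, C}: P→B 6·20=120, Q→C 4·4=16, R→B 10·21=210, S→B 8·8=64, T→B 9·23=207, U→B 5·25=125, V→C 5·10=50, W→B 7·12=84. Service 876; fixed 295; total 1171.
{A, B, C, D}: service 721 + fixed 578 = 1299
(All 15 nonempty subsets were checked; A and B is lowest.)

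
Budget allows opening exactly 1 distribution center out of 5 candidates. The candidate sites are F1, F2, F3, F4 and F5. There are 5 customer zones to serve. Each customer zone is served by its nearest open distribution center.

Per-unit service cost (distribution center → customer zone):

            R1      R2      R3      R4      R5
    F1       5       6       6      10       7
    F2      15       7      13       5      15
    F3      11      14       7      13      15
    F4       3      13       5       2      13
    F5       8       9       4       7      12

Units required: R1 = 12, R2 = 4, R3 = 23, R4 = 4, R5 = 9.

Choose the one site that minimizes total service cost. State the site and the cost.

With exactly 1 open, each customer zone uses its cheapest among the chosen.
{F1}: R1→F1 5·12=60, R2→F1 6·4=24, R3→F1 6·23=138, R4→F1 10·4=40, R5→F1 7·9=63. Service cost 325.
{F4}: service cost 328
{F5}: service cost 360
Among all 5 size-1 choices, {F1} is lowest.

Choose F1 only; total service cost 325.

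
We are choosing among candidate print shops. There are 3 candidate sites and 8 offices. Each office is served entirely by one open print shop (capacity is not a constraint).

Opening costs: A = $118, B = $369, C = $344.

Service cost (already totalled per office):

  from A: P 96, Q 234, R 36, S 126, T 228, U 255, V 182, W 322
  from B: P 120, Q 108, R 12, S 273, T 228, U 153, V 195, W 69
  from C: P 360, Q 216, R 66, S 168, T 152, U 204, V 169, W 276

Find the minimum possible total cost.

Minimum total cost: 1461

For any fixed open set, each office goes to its cheapest open site; total = fixed + service.
{A, B}: P→A 96, Q→B 108, R→B 12, S→A 126, T→A 228, U→B 153, V→A 182, W→B 69. Service 974; fixed 487; total 1461.
{B}: service 1158 + fixed 369 = 1527
{A}: service 1479 + fixed 118 = 1597
{A, B, C}: service 885 + fixed 831 = 1716
No other subset beats 1461.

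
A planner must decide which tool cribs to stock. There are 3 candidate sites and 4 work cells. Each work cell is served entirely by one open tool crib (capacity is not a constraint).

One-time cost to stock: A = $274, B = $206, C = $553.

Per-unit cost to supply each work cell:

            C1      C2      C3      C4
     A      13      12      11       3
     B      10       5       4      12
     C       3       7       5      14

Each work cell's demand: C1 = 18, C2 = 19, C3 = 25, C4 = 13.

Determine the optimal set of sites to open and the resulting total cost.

Open B only; minimum total cost 737.

For any fixed open set, each work cell goes to its cheapest open site; total = fixed + service.
{B}: C1→B 10·18=180, C2→B 5·19=95, C3→B 4·25=100, C4→B 12·13=156. Service 531; fixed 206; total 737.
{A, B}: service 414 + fixed 480 = 894
{C}: C1→C 3·18=54, C2→C 7·19=133, C3→C 5·25=125, C4→C 14·13=182. Service 494; fixed 553; total 1047.
{A, B, C}: C1→C 3·18=54, C2→B 5·19=95, C3→B 4·25=100, C4→A 3·13=39. Service 288; fixed 1033; total 1321.
No other subset beats 737.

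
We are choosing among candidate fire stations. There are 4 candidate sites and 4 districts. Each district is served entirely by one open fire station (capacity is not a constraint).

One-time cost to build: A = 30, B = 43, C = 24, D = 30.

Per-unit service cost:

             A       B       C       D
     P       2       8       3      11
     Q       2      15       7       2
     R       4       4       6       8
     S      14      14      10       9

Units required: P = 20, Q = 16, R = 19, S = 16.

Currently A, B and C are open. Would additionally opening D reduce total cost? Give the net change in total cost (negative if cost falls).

No — net change +14 (cost rises by 14).

Current service cost with {A, B, C}: 308.
Adding D: each district re-picks its cheapest; new service cost 292, saving 16.
Extra fixed cost: 30. Net change = 30 − 16 = 14.
(Totals: 405 → 419.)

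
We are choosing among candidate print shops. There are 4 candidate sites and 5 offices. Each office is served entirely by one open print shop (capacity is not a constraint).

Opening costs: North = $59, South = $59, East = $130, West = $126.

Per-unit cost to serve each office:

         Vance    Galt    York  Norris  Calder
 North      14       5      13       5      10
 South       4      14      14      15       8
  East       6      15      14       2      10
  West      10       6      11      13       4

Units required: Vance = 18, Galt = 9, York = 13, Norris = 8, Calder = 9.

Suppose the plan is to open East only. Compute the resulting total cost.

Total cost: 661

Each office is assigned to its cheapest site among the open ones.
{East}: Vance→East 6·18=108, Galt→East 15·9=135, York→East 14·13=182, Norris→East 2·8=16, Calder→East 10·9=90. Service 531; fixed 130; total 661.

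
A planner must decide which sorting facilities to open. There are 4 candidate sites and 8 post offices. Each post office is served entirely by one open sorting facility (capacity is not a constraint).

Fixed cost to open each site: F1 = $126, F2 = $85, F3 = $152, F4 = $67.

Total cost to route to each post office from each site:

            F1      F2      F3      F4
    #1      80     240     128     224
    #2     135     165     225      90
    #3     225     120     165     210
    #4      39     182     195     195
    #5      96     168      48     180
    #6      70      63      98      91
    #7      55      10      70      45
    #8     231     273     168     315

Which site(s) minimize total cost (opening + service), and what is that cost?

Open F1 and F2; minimum total cost 985.

For any fixed open set, each post office goes to its cheapest open site; total = fixed + service.
{F1, F2}: #1→F1 80, #2→F1 135, #3→F2 120, #4→F1 39, #5→F1 96, #6→F2 63, #7→F2 10, #8→F1 231. Service 774; fixed 211; total 985.
{F1, F2, F4}: service 729 + fixed 278 = 1007
{F1, F2, F3}: service 663 + fixed 363 = 1026
{F1, F2, F3, F4}: service 618 + fixed 430 = 1048
(All 15 nonempty subsets were checked; F1 and F2 is lowest.)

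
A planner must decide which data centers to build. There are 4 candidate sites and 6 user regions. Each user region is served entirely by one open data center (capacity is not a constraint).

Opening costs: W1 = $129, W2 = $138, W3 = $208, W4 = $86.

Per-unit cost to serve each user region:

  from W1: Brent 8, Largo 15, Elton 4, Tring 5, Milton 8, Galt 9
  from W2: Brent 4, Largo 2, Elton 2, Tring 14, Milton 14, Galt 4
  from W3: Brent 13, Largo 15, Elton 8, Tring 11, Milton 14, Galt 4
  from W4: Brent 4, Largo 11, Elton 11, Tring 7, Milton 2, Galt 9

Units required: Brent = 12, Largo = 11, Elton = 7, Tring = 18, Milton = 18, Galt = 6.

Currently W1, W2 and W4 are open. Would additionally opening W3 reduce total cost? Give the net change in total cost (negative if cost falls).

Current service cost with {W1, W2, W4}: 234.
Adding W3: each user region re-picks its cheapest; new service cost 234, saving 0.
Extra fixed cost: 208. Net change = 208 − 0 = 208.
(Totals: 587 → 795.)

No — net change +208 (cost rises by 208).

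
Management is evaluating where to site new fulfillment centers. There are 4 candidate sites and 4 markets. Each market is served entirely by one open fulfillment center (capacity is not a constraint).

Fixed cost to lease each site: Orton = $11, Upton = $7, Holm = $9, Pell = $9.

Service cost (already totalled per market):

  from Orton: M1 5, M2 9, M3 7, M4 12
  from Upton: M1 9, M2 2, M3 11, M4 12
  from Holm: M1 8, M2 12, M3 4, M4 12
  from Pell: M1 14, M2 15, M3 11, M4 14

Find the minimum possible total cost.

For any fixed open set, each market goes to its cheapest open site; total = fixed + service.
{Upton}: M1→Upton 9, M2→Upton 2, M3→Upton 11, M4→Upton 12. Service 34; fixed 7; total 41.
{Upton, Holm}: M1→Holm 8, M2→Upton 2, M3→Holm 4, M4→Upton 12. Service 26; fixed 16; total 42.
{Orton}: M1→Orton 5, M2→Orton 9, M3→Orton 7, M4→Orton 12. Service 33; fixed 11; total 44.
{Orton, Upton, Holm, Pell}: service 23 + fixed 36 = 59
(All 15 nonempty subsets were checked; Upton only is lowest.)

Minimum total cost: 41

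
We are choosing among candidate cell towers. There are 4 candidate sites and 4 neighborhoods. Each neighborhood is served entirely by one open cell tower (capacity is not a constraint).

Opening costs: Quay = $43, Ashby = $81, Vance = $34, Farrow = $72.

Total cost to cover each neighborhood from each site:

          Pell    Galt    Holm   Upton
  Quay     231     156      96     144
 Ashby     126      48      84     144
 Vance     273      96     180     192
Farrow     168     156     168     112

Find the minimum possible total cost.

Minimum total cost: 483

For any fixed open set, each neighborhood goes to its cheapest open site; total = fixed + service.
{Ashby}: Pell→Ashby 126, Galt→Ashby 48, Holm→Ashby 84, Upton→Ashby 144. Service 402; fixed 81; total 483.
{Ashby, Vance}: service 402 + fixed 115 = 517
{Ashby, Farrow}: service 370 + fixed 153 = 523
{Quay, Ashby, Vance, Farrow}: service 370 + fixed 230 = 600
No other subset beats 483.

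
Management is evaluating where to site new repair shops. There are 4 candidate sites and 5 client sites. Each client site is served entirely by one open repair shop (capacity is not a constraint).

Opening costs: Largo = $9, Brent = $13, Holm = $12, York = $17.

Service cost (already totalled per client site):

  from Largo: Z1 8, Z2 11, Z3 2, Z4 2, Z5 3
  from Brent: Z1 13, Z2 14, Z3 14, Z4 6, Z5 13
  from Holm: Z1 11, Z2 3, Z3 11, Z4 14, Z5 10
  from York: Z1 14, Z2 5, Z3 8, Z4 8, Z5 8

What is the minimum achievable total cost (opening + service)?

For any fixed open set, each client site goes to its cheapest open site; total = fixed + service.
{Largo}: Z1→Largo 8, Z2→Largo 11, Z3→Largo 2, Z4→Largo 2, Z5→Largo 3. Service 26; fixed 9; total 35.
{Largo, Holm}: service 18 + fixed 21 = 39
{Largo, York}: service 20 + fixed 26 = 46
{Largo, Brent, Holm, York}: service 18 + fixed 51 = 69
No other subset beats 35.

Minimum total cost: 35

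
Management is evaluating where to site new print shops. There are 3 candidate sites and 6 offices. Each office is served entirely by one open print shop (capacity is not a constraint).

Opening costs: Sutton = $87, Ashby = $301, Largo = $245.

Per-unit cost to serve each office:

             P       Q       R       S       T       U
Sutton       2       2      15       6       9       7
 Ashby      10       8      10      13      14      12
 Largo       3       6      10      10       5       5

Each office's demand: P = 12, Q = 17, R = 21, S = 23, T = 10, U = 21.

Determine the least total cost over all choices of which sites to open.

Minimum total cost: 835

For any fixed open set, each office goes to its cheapest open site; total = fixed + service.
{Sutton}: P→Sutton 2·12=24, Q→Sutton 2·17=34, R→Sutton 15·21=315, S→Sutton 6·23=138, T→Sutton 9·10=90, U→Sutton 7·21=147. Service 748; fixed 87; total 835.
{Sutton, Largo}: service 561 + fixed 332 = 893
{Largo}: service 733 + fixed 245 = 978
{Sutton, Ashby, Largo}: service 561 + fixed 633 = 1194
No other subset beats 835.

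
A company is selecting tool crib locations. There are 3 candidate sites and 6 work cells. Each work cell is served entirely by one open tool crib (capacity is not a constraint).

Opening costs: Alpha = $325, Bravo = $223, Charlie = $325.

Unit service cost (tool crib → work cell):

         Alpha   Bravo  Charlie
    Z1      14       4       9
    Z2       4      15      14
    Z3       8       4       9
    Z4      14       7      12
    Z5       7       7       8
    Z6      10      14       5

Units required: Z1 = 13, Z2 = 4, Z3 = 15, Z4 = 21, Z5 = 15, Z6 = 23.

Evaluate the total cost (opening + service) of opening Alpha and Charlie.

Total cost: 1375

Each work cell is assigned to its cheapest site among the open ones.
{Alpha, Charlie}: Z1→Charlie 9·13=117, Z2→Alpha 4·4=16, Z3→Alpha 8·15=120, Z4→Charlie 12·21=252, Z5→Alpha 7·15=105, Z6→Charlie 5·23=115. Service 725; fixed 650; total 1375.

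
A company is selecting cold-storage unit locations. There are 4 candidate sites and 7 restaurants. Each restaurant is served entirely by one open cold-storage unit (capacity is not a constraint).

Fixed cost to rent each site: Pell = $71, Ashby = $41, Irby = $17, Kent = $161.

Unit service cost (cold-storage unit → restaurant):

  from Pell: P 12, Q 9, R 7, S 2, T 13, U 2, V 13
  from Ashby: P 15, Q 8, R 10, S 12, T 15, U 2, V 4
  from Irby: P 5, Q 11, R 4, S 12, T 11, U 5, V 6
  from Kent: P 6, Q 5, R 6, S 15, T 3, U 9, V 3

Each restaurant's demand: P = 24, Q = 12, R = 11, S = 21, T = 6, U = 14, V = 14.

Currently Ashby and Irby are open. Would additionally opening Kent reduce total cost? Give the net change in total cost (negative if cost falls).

No — net change +63 (cost rises by 63).

Current service cost with {Ashby, Irby}: 662.
Adding Kent: each restaurant re-picks its cheapest; new service cost 564, saving 98.
Extra fixed cost: 161. Net change = 161 − 98 = 63.
(Totals: 720 → 783.)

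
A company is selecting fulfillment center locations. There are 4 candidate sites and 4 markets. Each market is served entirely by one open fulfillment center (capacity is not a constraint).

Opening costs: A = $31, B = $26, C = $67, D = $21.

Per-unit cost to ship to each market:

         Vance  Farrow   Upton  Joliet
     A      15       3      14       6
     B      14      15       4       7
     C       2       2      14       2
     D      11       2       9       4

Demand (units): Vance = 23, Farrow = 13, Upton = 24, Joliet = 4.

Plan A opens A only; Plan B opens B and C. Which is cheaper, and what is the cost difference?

Plan B is cheaper by 506.

Plan A: {A}: Vance→A 15·23=345, Farrow→A 3·13=39, Upton→A 14·24=336, Joliet→A 6·4=24. Service 744; fixed 31; total 775.
Plan B: {B, C}: Vance→C 2·23=46, Farrow→C 2·13=26, Upton→B 4·24=96, Joliet→C 2·4=8. Service 176; fixed 93; total 269.
Difference: |775 − 269| = 506.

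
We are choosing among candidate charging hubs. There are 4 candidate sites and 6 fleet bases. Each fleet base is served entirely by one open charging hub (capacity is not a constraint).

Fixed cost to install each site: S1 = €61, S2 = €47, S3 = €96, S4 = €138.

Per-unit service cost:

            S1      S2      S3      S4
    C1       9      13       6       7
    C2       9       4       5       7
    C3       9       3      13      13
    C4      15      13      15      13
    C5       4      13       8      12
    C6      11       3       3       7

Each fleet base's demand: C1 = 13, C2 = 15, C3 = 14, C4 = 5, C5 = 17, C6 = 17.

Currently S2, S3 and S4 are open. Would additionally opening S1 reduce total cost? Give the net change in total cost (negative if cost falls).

Current service cost with {S2, S3, S4}: 432.
Adding S1: each fleet base re-picks its cheapest; new service cost 364, saving 68.
Extra fixed cost: 61. Net change = 61 − 68 = -7.
(Totals: 713 → 706.)

Yes — net change −7 (cost falls by 7).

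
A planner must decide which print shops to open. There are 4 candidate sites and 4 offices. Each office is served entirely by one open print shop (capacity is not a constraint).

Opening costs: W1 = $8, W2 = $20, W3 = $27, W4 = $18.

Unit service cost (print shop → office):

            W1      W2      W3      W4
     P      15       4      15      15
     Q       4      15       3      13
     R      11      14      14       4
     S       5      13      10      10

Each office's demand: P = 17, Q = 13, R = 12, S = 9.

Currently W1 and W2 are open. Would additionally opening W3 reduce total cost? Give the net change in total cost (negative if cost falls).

No — net change +14 (cost rises by 14).

Current service cost with {W1, W2}: 297.
Adding W3: each office re-picks its cheapest; new service cost 284, saving 13.
Extra fixed cost: 27. Net change = 27 − 13 = 14.
(Totals: 325 → 339.)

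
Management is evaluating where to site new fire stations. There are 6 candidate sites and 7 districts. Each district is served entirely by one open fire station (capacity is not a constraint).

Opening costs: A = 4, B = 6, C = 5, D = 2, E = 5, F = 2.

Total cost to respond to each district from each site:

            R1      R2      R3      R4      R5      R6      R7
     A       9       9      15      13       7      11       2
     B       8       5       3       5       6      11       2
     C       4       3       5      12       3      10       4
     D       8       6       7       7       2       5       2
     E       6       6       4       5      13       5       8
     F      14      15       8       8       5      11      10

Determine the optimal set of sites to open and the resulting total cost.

For any fixed open set, each district goes to its cheapest open site; total = fixed + service.
{C, D}: R1→C 4, R2→C 3, R3→C 5, R4→D 7, R5→D 2, R6→D 5, R7→D 2. Service 28; fixed 7; total 35.
{B, C, D}: service 24 + fixed 13 = 37
{C, D, E}: service 25 + fixed 12 = 37
{A, B, C, D, E, F}: R1→C 4, R2→C 3, R3→B 3, R4→B 5, R5→D 2, R6→D 5, R7→A 2. Service 24; fixed 24; total 48.
No other subset beats 35.

Open C and D; minimum total cost 35.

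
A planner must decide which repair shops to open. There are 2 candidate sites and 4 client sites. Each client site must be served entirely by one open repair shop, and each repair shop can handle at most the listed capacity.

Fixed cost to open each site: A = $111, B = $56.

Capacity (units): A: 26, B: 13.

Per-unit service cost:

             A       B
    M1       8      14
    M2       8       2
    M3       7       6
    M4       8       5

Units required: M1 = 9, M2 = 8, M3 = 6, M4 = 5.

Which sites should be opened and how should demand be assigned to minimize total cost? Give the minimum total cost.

Minimum total cost: 322

Open {A, B}: M1→A 8·9=72, M2→B 2·8=16, M3→A 7·6=42, M4→B 5·5=25.
Loads: A carries 15/26, B carries 13/13. Service 155; fixed 167; total 322.
Next best feasible plan costs 337.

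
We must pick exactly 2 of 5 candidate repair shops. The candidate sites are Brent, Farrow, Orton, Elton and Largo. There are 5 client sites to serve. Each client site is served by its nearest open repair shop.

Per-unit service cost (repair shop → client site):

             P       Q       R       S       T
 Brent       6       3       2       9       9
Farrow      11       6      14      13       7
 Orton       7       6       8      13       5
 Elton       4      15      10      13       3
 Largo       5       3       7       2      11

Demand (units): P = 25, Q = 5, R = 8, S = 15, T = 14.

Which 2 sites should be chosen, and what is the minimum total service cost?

With exactly 2 open, each client site uses its cheapest among the chosen.
{Elton, Largo}: P→Elton 4·25=100, Q→Largo 3·5=15, R→Largo 7·8=56, S→Largo 2·15=30, T→Elton 3·14=42. Service cost 243.
{Orton, Largo}: service cost 296
{Brent, Elton}: service cost 308
Among all 10 size-2 choices, {Elton, Largo} is lowest.

Choose Elton and Largo; total service cost 243.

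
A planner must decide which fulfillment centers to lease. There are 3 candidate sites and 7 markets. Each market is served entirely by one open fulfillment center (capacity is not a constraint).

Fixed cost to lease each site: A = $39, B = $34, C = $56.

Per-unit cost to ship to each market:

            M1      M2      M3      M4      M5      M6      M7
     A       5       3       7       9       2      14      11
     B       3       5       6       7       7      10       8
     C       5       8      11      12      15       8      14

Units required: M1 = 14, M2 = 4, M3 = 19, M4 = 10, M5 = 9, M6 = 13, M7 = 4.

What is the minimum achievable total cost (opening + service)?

For any fixed open set, each market goes to its cheapest open site; total = fixed + service.
{A, B}: M1→B 3·14=42, M2→A 3·4=12, M3→B 6·19=114, M4→B 7·10=70, M5→A 2·9=18, M6→B 10·13=130, M7→B 8·4=32. Service 418; fixed 73; total 491.
{B}: M1→B 3·14=42, M2→B 5·4=20, M3→B 6·19=114, M4→B 7·10=70, M5→B 7·9=63, M6→B 10·13=130, M7→B 8·4=32. Service 471; fixed 34; total 505.
{A, B, C}: service 392 + fixed 129 = 521
(All 7 nonempty subsets were checked; A and B is lowest.)

Minimum total cost: 491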